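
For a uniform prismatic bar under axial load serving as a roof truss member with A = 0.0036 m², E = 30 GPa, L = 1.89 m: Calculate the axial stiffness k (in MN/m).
Model: a uniform prismatic bar under axial load, so k = (A·E) / L.
Convert to SI units:
  E = 30 GPa = 3 × 10¹⁰ Pa
Substitute:
  k = (0.0036 × (3 × 10¹⁰)) / 1.89
  k = 5.714 × 10⁷ N/m
Convert: k = 5.714 × 10⁷ N/m = 57.14 MN/m
Final answer: k = 57.14 MN/m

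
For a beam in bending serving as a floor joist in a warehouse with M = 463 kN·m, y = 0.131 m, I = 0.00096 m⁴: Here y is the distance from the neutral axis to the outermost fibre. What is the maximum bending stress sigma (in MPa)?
Model: a beam in bending, so sigma = (M·y) / I.
Convert to SI units:
  M = 463 kN·m = 463000 N·m
Substitute:
  sigma = (463000 × 0.131) / 0.00096
  sigma = 6.318 × 10⁷ Pa
Convert: sigma = 6.318 × 10⁷ Pa = 63.18 MPa
Final answer: sigma = 63.18 MPa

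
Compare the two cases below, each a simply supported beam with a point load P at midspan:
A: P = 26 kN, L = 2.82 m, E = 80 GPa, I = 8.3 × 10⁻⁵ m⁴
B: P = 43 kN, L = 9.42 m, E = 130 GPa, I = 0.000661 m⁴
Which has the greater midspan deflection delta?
Model: a simply supported beam with a point load P at midspan, so delta = (P·L^3) / (48·E·I) (SI units).
  A: delta = (26000 × 2.82^3) / (48 × (8 × 10¹⁰) × (8.3 × 10⁻⁵)) = 0.001829 m = 1.829 mm
  B: delta = (43000 × 9.42^3) / (48 × (1.3 × 10¹¹) × 0.000661) = 0.008714 m = 8.714 mm
8.714 mm > 1.829 mm, so B is larger.
Final answer: B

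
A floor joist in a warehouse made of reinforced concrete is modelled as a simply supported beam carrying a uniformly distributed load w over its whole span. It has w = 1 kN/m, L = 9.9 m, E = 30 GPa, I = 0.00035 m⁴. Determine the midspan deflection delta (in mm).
Model: a simply supported beam carrying a uniformly distributed load w over its whole span, so delta = (5·w·L^4) / (384·E·I).
Convert to SI units:
  w = 1 kN/m = 1000 N/m
  E = 30 GPa = 3 × 10¹⁰ Pa
Substitute:
  delta = (5 × 1000 × 9.9^4) / (384 × (3 × 10¹⁰) × 0.00035)
  delta = 0.01191 m
Convert: delta = 0.01191 m = 11.91 mm
Final answer: delta = 11.91 mm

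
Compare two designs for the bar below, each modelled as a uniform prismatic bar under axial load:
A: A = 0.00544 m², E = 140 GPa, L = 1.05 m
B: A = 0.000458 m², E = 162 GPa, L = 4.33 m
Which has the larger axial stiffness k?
Model: a uniform prismatic bar under axial load, so k = (A·E) / L (SI units).
  A: k = (0.00544 × (1.4 × 10¹¹)) / 1.05 = 7.253 × 10⁸ N/m = 725.3 MN/m
  B: k = (0.000458 × (1.62 × 10¹¹)) / 4.33 = 1.714 × 10⁷ N/m = 17.14 MN/m
725.3 MN/m > 17.14 MN/m, so A is larger.
Final answer: A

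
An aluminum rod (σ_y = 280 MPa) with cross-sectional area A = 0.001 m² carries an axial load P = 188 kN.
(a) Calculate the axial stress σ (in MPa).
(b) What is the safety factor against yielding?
(a) Axial stress σ = P/A. Convert P = 188 kN = 188000 N.
  σ = 188000 / 0.001 = 1.88 × 10⁸ Pa = 188 MPa
(b) Safety factor SF = σ_y/σ = 280 / 188 = 1.489
Final answer: (a) σ = 188 MPa, (b) SF = 1.489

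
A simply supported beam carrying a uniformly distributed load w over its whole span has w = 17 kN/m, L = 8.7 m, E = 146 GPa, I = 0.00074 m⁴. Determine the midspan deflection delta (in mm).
Model: a simply supported beam carrying a uniformly distributed load w over its whole span, so delta = (5·w·L^4) / (384·E·I).
Convert to SI units:
  w = 17 kN/m = 17000 N/m
  E = 146 GPa = 1.46 × 10¹¹ Pa
Substitute:
  delta = (5 × 17000 × 8.7^4) / (384 × (1.46 × 10¹¹) × 0.00074)
  delta = 0.01174 m
Convert: delta = 0.01174 m = 11.74 mm
Final answer: delta = 11.74 mm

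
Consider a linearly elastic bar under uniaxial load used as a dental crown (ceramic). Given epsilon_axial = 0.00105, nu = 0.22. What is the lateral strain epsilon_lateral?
Model: a linearly elastic bar under uniaxial load, so epsilon_lateral = -nu·epsilon_axial.
Substitute:
  epsilon_lateral = -(0.22 × 0.00105)
  epsilon_lateral = -0.000231
Final answer: epsilon_lateral = -0.000231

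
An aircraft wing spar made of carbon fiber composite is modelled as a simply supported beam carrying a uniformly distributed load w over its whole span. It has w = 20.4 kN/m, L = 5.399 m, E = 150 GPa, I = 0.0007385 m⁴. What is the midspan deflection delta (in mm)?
Model: a simply supported beam carrying a uniformly distributed load w over its whole span, so delta = (5·w·L^4) / (384·E·I).
Convert to SI units:
  w = 20.4 kN/m = 20400 N/m
  E = 150 GPa = 1.5 × 10¹¹ Pa
Substitute:
  delta = (5 × 20400 × 5.399^4) / (384 × (1.5 × 10¹¹) × 0.0007385)
  delta = 0.002037 m
Convert: delta = 0.002037 m = 2.037 mm
Final answer: delta = 2.037 mm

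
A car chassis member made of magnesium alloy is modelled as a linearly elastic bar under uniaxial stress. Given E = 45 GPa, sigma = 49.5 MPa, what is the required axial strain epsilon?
Model: a linearly elastic bar under uniaxial stress, so sigma = E·epsilon.
Solve for epsilon: epsilon = sigma / E.
Convert to SI units:
  E = 45 GPa = 4.5 × 10¹⁰ Pa
  sigma = 49.5 MPa = 4.95 × 10⁷ Pa
Substitute:
  epsilon = (4.95 × 10⁷) / (4.5 × 10¹⁰)
  epsilon = 0.0011
Final answer: epsilon = 0.0011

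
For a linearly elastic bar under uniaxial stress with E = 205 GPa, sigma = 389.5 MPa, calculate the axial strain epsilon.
Model: a linearly elastic bar under uniaxial stress, so sigma = E·epsilon.
Solve for epsilon: epsilon = sigma / E.
Convert to SI units:
  E = 205 GPa = 2.05 × 10¹¹ Pa
  sigma = 389.5 MPa = 3.895 × 10⁸ Pa
Substitute:
  epsilon = (3.895 × 10⁸) / (2.05 × 10¹¹)
  epsilon = 0.0019
Final answer: epsilon = 0.0019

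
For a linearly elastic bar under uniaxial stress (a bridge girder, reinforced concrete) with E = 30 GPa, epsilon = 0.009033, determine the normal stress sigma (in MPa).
Model: a linearly elastic bar under uniaxial stress, so epsilon = sigma / E.
Solve for sigma: sigma = epsilon·E.
Convert to SI units:
  E = 30 GPa = 3 × 10¹⁰ Pa
Substitute:
  sigma = 0.009033 × (3 × 10¹⁰)
  sigma = 2.71 × 10⁸ Pa
Convert: sigma = 2.71 × 10⁸ Pa = 271 MPa
Final answer: sigma = 271 MPa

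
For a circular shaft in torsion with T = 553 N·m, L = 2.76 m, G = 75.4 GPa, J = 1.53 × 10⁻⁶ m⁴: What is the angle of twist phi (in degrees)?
Model: a circular shaft in torsion, so phi = (T·L) / (G·J).
Convert to SI units:
  G = 75.4 GPa = 7.54 × 10¹⁰ Pa
Substitute:
  phi = (553 × 2.76) / ((7.54 × 10¹⁰) × (1.53 × 10⁻⁶))
  phi = 0.01323 rad
Convert to degrees: phi = 0.01323 × 180/π = 0.758°
Final answer: phi = 0.758°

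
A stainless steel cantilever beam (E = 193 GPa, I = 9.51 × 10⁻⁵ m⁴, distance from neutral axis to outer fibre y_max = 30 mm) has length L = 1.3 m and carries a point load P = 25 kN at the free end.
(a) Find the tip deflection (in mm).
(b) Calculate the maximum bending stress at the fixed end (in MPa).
(a) Tip deflection of a cantilever with an end point load: δ = P·L^3 / (3·E·I). Convert P = 25 kN = 25000 N, E = 193 GPa = 1.93 × 10¹¹ Pa.
  δ = (25000 × 1.3^3) / (3 × (1.93 × 10¹¹) × (9.51 × 10⁻⁵)) = 0.0009975 m = 0.9975 mm
(b) Maximum bending moment at the fixed end: M = P·L = 25000 × 1.3 = 32500 N·m. Convert y_max = 30 mm = 0.03 m.
  σ = M·y_max / I = (32500 × 0.03) / (9.51 × 10⁻⁵) = 1.025 × 10⁷ Pa = 10.25 MPa
Final answer: (a) δ = 0.9975 mm, (b) σ = 10.25 MPa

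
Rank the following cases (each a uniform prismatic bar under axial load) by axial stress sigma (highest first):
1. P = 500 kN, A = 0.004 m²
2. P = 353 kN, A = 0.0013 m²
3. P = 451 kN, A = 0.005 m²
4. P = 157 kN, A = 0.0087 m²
Model: a uniform prismatic bar under axial load, so sigma = P / A (SI units).
  Case 1: sigma = 500000 / 0.004 = 1.25 × 10⁸ Pa = 125 MPa
  Case 2: sigma = 353000 / 0.0013 = 2.715 × 10⁸ Pa = 271.5 MPa
  Case 3: sigma = 451000 / 0.005 = 9.02 × 10⁷ Pa = 90.2 MPa
  Case 4: sigma = 157000 / 0.0087 = 1.805 × 10⁷ Pa = 18.05 MPa
Ordering: 271.5 MPa (case 2) > 125 MPa (case 1) > 90.2 MPa (case 3) > 18.05 MPa (case 4)
Final answer: 2, 1, 3, 4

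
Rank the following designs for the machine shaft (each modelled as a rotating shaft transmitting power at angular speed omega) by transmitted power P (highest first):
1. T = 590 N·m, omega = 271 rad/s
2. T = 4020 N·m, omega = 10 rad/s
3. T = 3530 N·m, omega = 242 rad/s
Model: a rotating shaft transmitting power at angular speed omega, so P = T·omega (SI units).
  Case 1: P = 590 × 271 = 159900 W = 159.9 kW
  Case 2: P = 4020 × 10 = 40200 W = 40.2 kW
  Case 3: P = 3530 × 242 = 854300 W = 854.3 kW
Ordering: 854.3 kW (case 3) > 159.9 kW (case 1) > 40.2 kW (case 2)
Final answer: 3, 1, 2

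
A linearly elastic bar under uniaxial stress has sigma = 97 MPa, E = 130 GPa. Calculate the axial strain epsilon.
Model: a linearly elastic bar under uniaxial stress, so epsilon = sigma / E.
Convert to SI units:
  sigma = 97 MPa = 9.7 × 10⁷ Pa
  E = 130 GPa = 1.3 × 10¹¹ Pa
Substitute:
  epsilon = (9.7 × 10⁷) / (1.3 × 10¹¹)
  epsilon = 0.0007462
Final answer: epsilon = 0.0007462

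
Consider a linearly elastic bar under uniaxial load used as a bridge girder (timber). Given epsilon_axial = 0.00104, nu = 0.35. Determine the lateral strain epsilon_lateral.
Model: a linearly elastic bar under uniaxial load, so epsilon_lateral = -nu·epsilon_axial.
Substitute:
  epsilon_lateral = -(0.35 × 0.00104)
  epsilon_lateral = -0.000364
Final answer: epsilon_lateral = -0.000364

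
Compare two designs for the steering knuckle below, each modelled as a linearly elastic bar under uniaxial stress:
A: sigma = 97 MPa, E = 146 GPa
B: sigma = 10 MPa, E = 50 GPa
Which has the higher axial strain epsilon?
Model: a linearly elastic bar under uniaxial stress, so epsilon = sigma / E (SI units).
  A: epsilon = (9.7 × 10⁷) / (1.46 × 10¹¹) = 0.0006644
  B: epsilon = (1 × 10⁷) / (5 × 10¹⁰) = 0.0002
0.0006644 > 0.0002, so A is larger.
Final answer: A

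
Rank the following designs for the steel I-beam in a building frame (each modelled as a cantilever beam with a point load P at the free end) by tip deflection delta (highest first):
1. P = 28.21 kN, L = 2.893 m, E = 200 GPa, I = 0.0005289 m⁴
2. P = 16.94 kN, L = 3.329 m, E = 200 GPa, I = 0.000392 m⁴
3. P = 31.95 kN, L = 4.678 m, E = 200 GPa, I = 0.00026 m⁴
Model: a cantilever beam with a point load P at the free end, so delta = (P·L^3) / (3·E·I) (SI units).
  Case 1: delta = (28210 × 2.893^3) / (3 × (2 × 10¹¹) × 0.0005289) = 0.002152 m = 2.152 mm
  Case 2: delta = (16940 × 3.329^3) / (3 × (2 × 10¹¹) × 0.000392) = 0.002657 m = 2.657 mm
  Case 3: delta = (31950 × 4.678^3) / (3 × (2 × 10¹¹) × 0.00026) = 0.02097 m = 20.97 mm
Ordering: 20.97 mm (case 3) > 2.657 mm (case 2) > 2.152 mm (case 1)
Final answer: 3, 2, 1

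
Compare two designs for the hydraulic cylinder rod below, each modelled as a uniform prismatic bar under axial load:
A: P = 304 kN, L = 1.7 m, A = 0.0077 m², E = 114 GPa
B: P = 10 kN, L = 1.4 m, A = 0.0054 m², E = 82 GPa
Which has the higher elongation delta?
Model: a uniform prismatic bar under axial load, so delta = (P·L) / (A·E) (SI units).
  A: delta = (304000 × 1.7) / (0.0077 × (1.14 × 10¹¹)) = 0.0005887 m = 0.5887 mm
  B: delta = (10000 × 1.4) / (0.0054 × (8.2 × 10¹⁰)) = 3.162 × 10⁻⁵ m = 0.03162 mm
0.5887 mm > 0.03162 mm, so A is larger.
Final answer: A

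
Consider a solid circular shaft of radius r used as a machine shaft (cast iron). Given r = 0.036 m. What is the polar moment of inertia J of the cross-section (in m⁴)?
Model: a solid circular shaft of radius r, so J = (π·r^4) / 2.
Substitute:
  J = (π × 0.036^4) / 2
  J = 2.638 × 10⁻⁶ m⁴
Final answer: J = 2.638 × 10⁻⁶ m⁴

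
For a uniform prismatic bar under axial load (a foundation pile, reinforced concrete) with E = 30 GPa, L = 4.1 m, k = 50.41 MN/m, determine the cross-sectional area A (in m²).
Model: a uniform prismatic bar under axial load, so k = (A·E) / L.
Solve for A: A = (k·L) / E.
Convert to SI units:
  E = 30 GPa = 3 × 10¹⁰ Pa
  k = 50.41 MN/m = 5.041 × 10⁷ N/m
Substitute:
  A = ((5.041 × 10⁷) × 4.1) / (3 × 10¹⁰)
  A = 0.006889 m²
Final answer: A = 0.006889 m²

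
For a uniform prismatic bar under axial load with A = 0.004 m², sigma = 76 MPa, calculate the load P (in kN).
Model: a uniform prismatic bar under axial load, so sigma = P / A.
Solve for P: P = sigma·A.
Convert to SI units:
  sigma = 76 MPa = 7.6 × 10⁷ Pa
Substitute:
  P = (7.6 × 10⁷) × 0.004
  P = 304000 N
Convert: P = 304000 N = 304 kN
Final answer: P = 304 kN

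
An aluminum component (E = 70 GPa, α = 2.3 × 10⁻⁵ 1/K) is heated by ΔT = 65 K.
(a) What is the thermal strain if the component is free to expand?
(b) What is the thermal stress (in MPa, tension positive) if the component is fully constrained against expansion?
(a) Free thermal strain ε_th = α·ΔT = (2.3 × 10⁻⁵) × 65 = 0.001495
(b) Fully constrained, the expansion is suppressed, so σ = -E·α·ΔT. Convert E = 70 GPa = 7 × 10¹⁰ Pa.
  σ = -(7 × 10¹⁰) × (2.3 × 10⁻⁵) × 65 = -1.046 × 10⁸ Pa = -104.6 MPa (compressive)
Final answer: (a) ε_th = 0.001495, (b) σ = -104.6 MPa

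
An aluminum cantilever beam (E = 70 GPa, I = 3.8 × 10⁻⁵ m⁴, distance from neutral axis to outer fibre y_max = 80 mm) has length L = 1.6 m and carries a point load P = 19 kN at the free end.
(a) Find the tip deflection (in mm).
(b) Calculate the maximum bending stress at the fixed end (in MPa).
(a) Tip deflection of a cantilever with an end point load: δ = P·L^3 / (3·E·I). Convert P = 19 kN = 19000 N, E = 70 GPa = 7 × 10¹⁰ Pa.
  δ = (19000 × 1.6^3) / (3 × (7 × 10¹⁰) × (3.8 × 10⁻⁵)) = 0.009752 m = 9.752 mm
(b) Maximum bending moment at the fixed end: M = P·L = 19000 × 1.6 = 30400 N·m. Convert y_max = 80 mm = 0.08 m.
  σ = M·y_max / I = (30400 × 0.08) / (3.8 × 10⁻⁵) = 6.4 × 10⁷ Pa = 64 MPa
Final answer: (a) δ = 9.752 mm, (b) σ = 64 MPa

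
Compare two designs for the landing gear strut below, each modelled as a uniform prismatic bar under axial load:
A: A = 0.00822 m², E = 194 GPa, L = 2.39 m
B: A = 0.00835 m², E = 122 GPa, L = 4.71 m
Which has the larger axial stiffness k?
Model: a uniform prismatic bar under axial load, so k = (A·E) / L (SI units).
  A: k = (0.00822 × (1.94 × 10¹¹)) / 2.39 = 6.672 × 10⁸ N/m = 667.2 MN/m
  B: k = (0.00835 × (1.22 × 10¹¹)) / 4.71 = 2.163 × 10⁸ N/m = 216.3 MN/m
667.2 MN/m > 216.3 MN/m, so A is larger.
Final answer: A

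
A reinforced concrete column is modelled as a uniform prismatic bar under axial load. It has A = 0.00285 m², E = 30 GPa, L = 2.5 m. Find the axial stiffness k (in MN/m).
Model: a uniform prismatic bar under axial load, so k = (A·E) / L.
Convert to SI units:
  E = 30 GPa = 3 × 10¹⁰ Pa
Substitute:
  k = (0.00285 × (3 × 10¹⁰)) / 2.5
  k = 3.42 × 10⁷ N/m
Convert: k = 3.42 × 10⁷ N/m = 34.2 MN/m
Final answer: k = 34.2 MN/m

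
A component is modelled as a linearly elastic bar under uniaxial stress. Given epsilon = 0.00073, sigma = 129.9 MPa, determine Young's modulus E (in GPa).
Model: a linearly elastic bar under uniaxial stress, so sigma = E·epsilon.
Solve for E: E = sigma / epsilon.
Convert to SI units:
  sigma = 129.9 MPa = 1.299 × 10⁸ Pa
Substitute:
  E = (1.299 × 10⁸) / 0.00073
  E = 1.779 × 10¹¹ Pa
Convert: E = 1.779 × 10¹¹ Pa = 177.9 GPa
Final answer: E = 177.9 GPa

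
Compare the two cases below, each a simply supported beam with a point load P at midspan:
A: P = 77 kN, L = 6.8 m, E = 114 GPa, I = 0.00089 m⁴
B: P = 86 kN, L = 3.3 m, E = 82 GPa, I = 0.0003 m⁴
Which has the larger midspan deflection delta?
Model: a simply supported beam with a point load P at midspan, so delta = (P·L^3) / (48·E·I) (SI units).
  A: delta = (77000 × 6.8^3) / (48 × (1.14 × 10¹¹) × 0.00089) = 0.004971 m = 4.971 mm
  B: delta = (86000 × 3.3^3) / (48 × (8.2 × 10¹⁰) × 0.0003) = 0.002617 m = 2.617 mm
4.971 mm > 2.617 mm, so A is larger.
Final answer: A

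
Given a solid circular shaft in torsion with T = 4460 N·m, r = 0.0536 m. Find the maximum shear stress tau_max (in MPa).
Model: a solid circular shaft in torsion, so tau_max = (2·T) / (π·r^3).
Substitute:
  tau_max = (2 × 4460) / (π × 0.0536^3)
  tau_max = 1.844 × 10⁷ Pa
Convert: tau_max = 1.844 × 10⁷ Pa = 18.44 MPa
Final answer: tau_max = 18.44 MPa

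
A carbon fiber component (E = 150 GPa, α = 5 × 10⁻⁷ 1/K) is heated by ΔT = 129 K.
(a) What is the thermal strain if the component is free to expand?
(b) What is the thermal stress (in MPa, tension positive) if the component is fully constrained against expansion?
(a) Free thermal strain ε_th = α·ΔT = (5 × 10⁻⁷) × 129 = 6.45 × 10⁻⁵
(b) Fully constrained, the expansion is suppressed, so σ = -E·α·ΔT. Convert E = 150 GPa = 1.5 × 10¹¹ Pa.
  σ = -(1.5 × 10¹¹) × (5 × 10⁻⁷) × 129 = -9.675 × 10⁶ Pa = -9.675 MPa (compressive)
Final answer: (a) ε_th = 6.45 × 10⁻⁵, (b) σ = -9.675 MPa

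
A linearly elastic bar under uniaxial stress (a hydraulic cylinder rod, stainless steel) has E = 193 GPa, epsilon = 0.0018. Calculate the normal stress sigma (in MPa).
Model: a linearly elastic bar under uniaxial stress, so sigma = E·epsilon.
Convert to SI units:
  E = 193 GPa = 1.93 × 10¹¹ Pa
Substitute:
  sigma = (1.93 × 10¹¹) × 0.0018
  sigma = 3.474 × 10⁸ Pa
Convert: sigma = 3.474 × 10⁸ Pa = 347.4 MPa
Final answer: sigma = 347.4 MPa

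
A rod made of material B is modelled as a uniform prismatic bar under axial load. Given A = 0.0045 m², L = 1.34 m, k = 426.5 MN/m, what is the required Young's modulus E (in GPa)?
Model: a uniform prismatic bar under axial load, so k = (A·E) / L.
Solve for E: E = (k·L) / A.
Convert to SI units:
  k = 426.5 MN/m = 4.265 × 10⁸ N/m
Substitute:
  E = ((4.265 × 10⁸) × 1.34) / 0.0045
  E = 1.27 × 10¹¹ Pa
Convert: E = 1.27 × 10¹¹ Pa = 127 GPa
Final answer: E = 127 GPa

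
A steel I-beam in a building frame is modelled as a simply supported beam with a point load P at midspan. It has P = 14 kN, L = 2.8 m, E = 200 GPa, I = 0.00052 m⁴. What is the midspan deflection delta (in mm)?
Model: a simply supported beam with a point load P at midspan, so delta = (P·L^3) / (48·E·I).
Convert to SI units:
  P = 14 kN = 14000 N
  E = 200 GPa = 2 × 10¹¹ Pa
Substitute:
  delta = (14000 × 2.8^3) / (48 × (2 × 10¹¹) × 0.00052)
  delta = 6.156 × 10⁻⁵ m
Convert: delta = 6.156 × 10⁻⁵ m = 0.06156 mm
Final answer: delta = 0.06156 mm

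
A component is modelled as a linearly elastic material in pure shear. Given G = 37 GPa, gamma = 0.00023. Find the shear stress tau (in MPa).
Model: a linearly elastic material in pure shear, so tau = G·gamma.
Convert to SI units:
  G = 37 GPa = 3.7 × 10¹⁰ Pa
Substitute:
  tau = (3.7 × 10¹⁰) × 0.00023
  tau = 8.51 × 10⁶ Pa
Convert: tau = 8.51 × 10⁶ Pa = 8.51 MPa
Final answer: tau = 8.51 MPa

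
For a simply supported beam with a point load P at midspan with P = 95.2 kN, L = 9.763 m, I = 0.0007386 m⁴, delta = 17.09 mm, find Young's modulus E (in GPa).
Model: a simply supported beam with a point load P at midspan, so delta = (P·L^3) / (48·E·I).
Solve for E: E = (P·L^3) / (48·delta·I).
Convert to SI units:
  P = 95.2 kN = 95200 N
  delta = 17.09 mm = 0.01709 m
Substitute:
  E = (95200 × 9.763^3) / (48 × 0.01709 × 0.0007386)
  E = 1.462 × 10¹¹ Pa
Convert: E = 1.462 × 10¹¹ Pa = 146.2 GPa
Final answer: E = 146.2 GPa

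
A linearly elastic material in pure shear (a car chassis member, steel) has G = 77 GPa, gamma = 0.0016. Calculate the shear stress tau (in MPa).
Model: a linearly elastic material in pure shear, so tau = G·gamma.
Convert to SI units:
  G = 77 GPa = 7.7 × 10¹⁰ Pa
Substitute:
  tau = (7.7 × 10¹⁰) × 0.0016
  tau = 1.232 × 10⁸ Pa
Convert: tau = 1.232 × 10⁸ Pa = 123.2 MPa
Final answer: tau = 123.2 MPa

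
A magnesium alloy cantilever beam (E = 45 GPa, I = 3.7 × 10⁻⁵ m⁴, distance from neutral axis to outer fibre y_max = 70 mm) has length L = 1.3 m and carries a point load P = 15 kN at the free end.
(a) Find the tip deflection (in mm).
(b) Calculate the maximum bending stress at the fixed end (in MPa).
(a) Tip deflection of a cantilever with an end point load: δ = P·L^3 / (3·E·I). Convert P = 15 kN = 15000 N, E = 45 GPa = 4.5 × 10¹⁰ Pa.
  δ = (15000 × 1.3^3) / (3 × (4.5 × 10¹⁰) × (3.7 × 10⁻⁵)) = 0.006598 m = 6.598 mm
(b) Maximum bending moment at the fixed end: M = P·L = 15000 × 1.3 = 19500 N·m. Convert y_max = 70 mm = 0.07 m.
  σ = M·y_max / I = (19500 × 0.07) / (3.7 × 10⁻⁵) = 3.689 × 10⁷ Pa = 36.89 MPa
Final answer: (a) δ = 6.598 mm, (b) σ = 36.89 MPa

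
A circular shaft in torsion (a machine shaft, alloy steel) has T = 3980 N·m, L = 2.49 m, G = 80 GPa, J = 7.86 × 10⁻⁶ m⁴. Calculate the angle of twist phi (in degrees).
Model: a circular shaft in torsion, so phi = (T·L) / (G·J).
Convert to SI units:
  G = 80 GPa = 8 × 10¹⁰ Pa
Substitute:
  phi = (3980 × 2.49) / ((8 × 10¹⁰) × (7.86 × 10⁻⁶))
  phi = 0.01576 rad
Convert to degrees: phi = 0.01576 × 180/π = 0.903°
Final answer: phi = 0.903°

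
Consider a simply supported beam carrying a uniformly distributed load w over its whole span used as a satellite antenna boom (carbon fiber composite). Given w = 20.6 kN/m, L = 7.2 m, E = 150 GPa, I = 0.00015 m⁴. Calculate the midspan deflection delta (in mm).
Model: a simply supported beam carrying a uniformly distributed load w over its whole span, so delta = (5·w·L^4) / (384·E·I).
Convert to SI units:
  w = 20.6 kN/m = 20600 N/m
  E = 150 GPa = 1.5 × 10¹¹ Pa
Substitute:
  delta = (5 × 20600 × 7.2^4) / (384 × (1.5 × 10¹¹) × 0.00015)
  delta = 0.03204 m
Convert: delta = 0.03204 m = 32.04 mm
Final answer: delta = 32.04 mm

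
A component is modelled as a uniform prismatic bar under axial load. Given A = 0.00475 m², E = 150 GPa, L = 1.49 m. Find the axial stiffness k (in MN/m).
Model: a uniform prismatic bar under axial load, so k = (A·E) / L.
Convert to SI units:
  E = 150 GPa = 1.5 × 10¹¹ Pa
Substitute:
  k = (0.00475 × (1.5 × 10¹¹)) / 1.49
  k = 4.782 × 10⁸ N/m
Convert: k = 4.782 × 10⁸ N/m = 478.2 MN/m
Final answer: k = 478.2 MN/m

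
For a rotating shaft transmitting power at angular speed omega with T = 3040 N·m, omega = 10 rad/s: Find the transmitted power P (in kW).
Model: a rotating shaft transmitting power at angular speed omega, so P = T·omega.
Substitute:
  P = 3040 × 10
  P = 30400 W
Convert: P = 30400 W = 30.4 kW
Final answer: P = 30.4 kW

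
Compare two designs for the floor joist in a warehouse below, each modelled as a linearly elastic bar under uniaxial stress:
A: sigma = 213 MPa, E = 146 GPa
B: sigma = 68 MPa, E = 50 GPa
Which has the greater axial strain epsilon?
Model: a linearly elastic bar under uniaxial stress, so epsilon = sigma / E (SI units).
  A: epsilon = (2.13 × 10⁸) / (1.46 × 10¹¹) = 0.001459
  B: epsilon = (6.8 × 10⁷) / (5 × 10¹⁰) = 0.00136
0.001459 > 0.00136, so A is larger.
Final answer: A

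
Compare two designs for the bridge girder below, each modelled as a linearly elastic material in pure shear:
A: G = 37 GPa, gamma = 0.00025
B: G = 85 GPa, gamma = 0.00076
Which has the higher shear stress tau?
Model: a linearly elastic material in pure shear, so tau = G·gamma (SI units).
  A: tau = (3.7 × 10¹⁰) × 0.00025 = 9.25 × 10⁶ Pa = 9.25 MPa
  B: tau = (8.5 × 10¹⁰) × 0.00076 = 6.46 × 10⁷ Pa = 64.6 MPa
64.6 MPa > 9.25 MPa, so B is larger.
Final answer: B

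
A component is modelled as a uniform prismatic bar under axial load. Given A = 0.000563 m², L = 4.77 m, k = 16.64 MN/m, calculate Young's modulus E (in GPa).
Model: a uniform prismatic bar under axial load, so k = (A·E) / L.
Solve for E: E = (k·L) / A.
Convert to SI units:
  k = 16.64 MN/m = 1.664 × 10⁷ N/m
Substitute:
  E = ((1.664 × 10⁷) × 4.77) / 0.000563
  E = 1.41 × 10¹¹ Pa
Convert: E = 1.41 × 10¹¹ Pa = 141 GPa
Final answer: E = 141 GPa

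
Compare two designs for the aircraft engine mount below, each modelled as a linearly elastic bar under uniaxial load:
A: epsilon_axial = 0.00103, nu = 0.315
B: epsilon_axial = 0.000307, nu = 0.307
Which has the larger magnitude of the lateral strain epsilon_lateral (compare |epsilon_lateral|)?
Model: a linearly elastic bar under uniaxial load, so epsilon_lateral = -nu·epsilon_axial (SI units).
  A: epsilon_lateral = -(0.315 × 0.00103) = -0.0003245
  B: epsilon_lateral = -(0.307 × 0.000307) = -9.425 × 10⁻⁵
|epsilon_lateral|: A = 0.0003245, B = 9.425 × 10⁻⁵, so A is larger in magnitude.
Final answer: A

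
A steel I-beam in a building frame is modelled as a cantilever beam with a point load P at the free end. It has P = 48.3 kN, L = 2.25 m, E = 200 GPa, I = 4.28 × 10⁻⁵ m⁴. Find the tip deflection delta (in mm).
Model: a cantilever beam with a point load P at the free end, so delta = (P·L^3) / (3·E·I).
Convert to SI units:
  P = 48.3 kN = 48300 N
  E = 200 GPa = 2 × 10¹¹ Pa
Substitute:
  delta = (48300 × 2.25^3) / (3 × (2 × 10¹¹) × (4.28 × 10⁻⁵))
  delta = 0.02142 m
Convert: delta = 0.02142 m = 21.42 mm
Final answer: delta = 21.42 mm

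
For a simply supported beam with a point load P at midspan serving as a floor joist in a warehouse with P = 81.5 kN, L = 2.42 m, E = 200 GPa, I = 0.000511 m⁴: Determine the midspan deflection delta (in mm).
Model: a simply supported beam with a point load P at midspan, so delta = (P·L^3) / (48·E·I).
Convert to SI units:
  P = 81.5 kN = 81500 N
  E = 200 GPa = 2 × 10¹¹ Pa
Substitute:
  delta = (81500 × 2.42^3) / (48 × (2 × 10¹¹) × 0.000511)
  delta = 0.0002355 m
Convert: delta = 0.0002355 m = 0.2355 mm
Final answer: delta = 0.2355 mm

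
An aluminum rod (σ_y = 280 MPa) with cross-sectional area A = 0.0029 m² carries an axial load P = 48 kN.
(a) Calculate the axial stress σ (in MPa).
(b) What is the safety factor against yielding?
(a) Axial stress σ = P/A. Convert P = 48 kN = 48000 N.
  σ = 48000 / 0.0029 = 1.655 × 10⁷ Pa = 16.55 MPa
(b) Safety factor SF = σ_y/σ = 280 / 16.55 = 16.92
Final answer: (a) σ = 16.55 MPa, (b) SF = 16.92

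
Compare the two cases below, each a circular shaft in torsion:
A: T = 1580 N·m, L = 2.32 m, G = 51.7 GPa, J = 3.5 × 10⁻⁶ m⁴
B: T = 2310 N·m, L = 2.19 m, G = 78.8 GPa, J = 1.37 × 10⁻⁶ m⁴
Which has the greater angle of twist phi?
Model: a circular shaft in torsion, so phi = (T·L) / (G·J) (SI units).
  A: phi = (1580 × 2.32) / ((5.17 × 10¹⁰) × (3.5 × 10⁻⁶)) = 0.02026 rad = 1.161°
  B: phi = (2310 × 2.19) / ((7.88 × 10¹⁰) × (1.37 × 10⁻⁶)) = 0.04686 rad = 2.685°
2.685° > 1.161°, so B is larger.
Final answer: B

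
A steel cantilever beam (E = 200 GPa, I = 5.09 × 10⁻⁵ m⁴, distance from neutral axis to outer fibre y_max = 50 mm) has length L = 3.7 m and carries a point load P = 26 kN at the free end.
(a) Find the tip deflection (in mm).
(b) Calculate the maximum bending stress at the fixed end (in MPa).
(a) Tip deflection of a cantilever with an end point load: δ = P·L^3 / (3·E·I). Convert P = 26 kN = 26000 N, E = 200 GPa = 2 × 10¹¹ Pa.
  δ = (26000 × 3.7^3) / (3 × (2 × 10¹¹) × (5.09 × 10⁻⁵)) = 0.04312 m = 43.12 mm
(b) Maximum bending moment at the fixed end: M = P·L = 26000 × 3.7 = 96200 N·m. Convert y_max = 50 mm = 0.05 m.
  σ = M·y_max / I = (96200 × 0.05) / (5.09 × 10⁻⁵) = 9.45 × 10⁷ Pa = 94.5 MPa
Final answer: (a) δ = 43.12 mm, (b) σ = 94.5 MPa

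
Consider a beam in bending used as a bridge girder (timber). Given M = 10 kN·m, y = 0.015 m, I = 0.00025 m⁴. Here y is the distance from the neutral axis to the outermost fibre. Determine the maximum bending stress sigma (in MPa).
Model: a beam in bending, so sigma = (M·y) / I.
Convert to SI units:
  M = 10 kN·m = 10000 N·m
Substitute:
  sigma = (10000 × 0.015) / 0.00025
  sigma = 600000 Pa
Convert: sigma = 600000 Pa = 0.6 MPa
Final answer: sigma = 0.6 MPa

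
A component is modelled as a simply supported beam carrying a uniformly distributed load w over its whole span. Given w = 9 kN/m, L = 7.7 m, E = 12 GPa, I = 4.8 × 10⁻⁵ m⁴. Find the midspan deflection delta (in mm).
Model: a simply supported beam carrying a uniformly distributed load w over its whole span, so delta = (5·w·L^4) / (384·E·I).
Convert to SI units:
  w = 9 kN/m = 9000 N/m
  E = 12 GPa = 1.2 × 10¹⁰ Pa
Substitute:
  delta = (5 × 9000 × 7.7^4) / (384 × (1.2 × 10¹⁰) × (4.8 × 10⁻⁵))
  delta = 0.7152 m
Convert: delta = 0.7152 m = 715.2 mm
Final answer: delta = 715.2 mm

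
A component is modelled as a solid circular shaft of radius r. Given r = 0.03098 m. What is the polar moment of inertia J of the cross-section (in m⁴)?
Model: a solid circular shaft of radius r, so J = (π·r^4) / 2.
Substitute:
  J = (π × 0.03098^4) / 2
  J = 1.447 × 10⁻⁶ m⁴
Final answer: J = 1.447 × 10⁻⁶ m⁴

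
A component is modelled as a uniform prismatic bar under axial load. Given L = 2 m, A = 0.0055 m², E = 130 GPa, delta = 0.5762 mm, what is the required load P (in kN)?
Model: a uniform prismatic bar under axial load, so delta = (P·L) / (A·E).
Solve for P: P = (delta·A·E) / L.
Convert to SI units:
  E = 130 GPa = 1.3 × 10¹¹ Pa
  delta = 0.5762 mm = 0.0005762 m
Substitute:
  P = (0.0005762 × 0.0055 × (1.3 × 10¹¹)) / 2
  P = 206000 N
Convert: P = 206000 N = 206 kN
Final answer: P = 206 kN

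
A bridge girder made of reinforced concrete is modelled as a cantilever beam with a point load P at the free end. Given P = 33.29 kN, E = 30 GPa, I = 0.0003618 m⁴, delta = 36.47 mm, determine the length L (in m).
Model: a cantilever beam with a point load P at the free end, so delta = (P·L^3) / (3·E·I).
Solve for L: L = ((3·delta·E·I) / P)^(1/3).
Convert to SI units:
  P = 33.29 kN = 33290 N
  E = 30 GPa = 3 × 10¹⁰ Pa
  delta = 36.47 mm = 0.03647 m
Substitute:
  L = ((3 × 0.03647 × (3 × 10¹⁰) × 0.0003618) / 33290)^(1/3)
  L = 3.292 m
Final answer: L = 3.292 m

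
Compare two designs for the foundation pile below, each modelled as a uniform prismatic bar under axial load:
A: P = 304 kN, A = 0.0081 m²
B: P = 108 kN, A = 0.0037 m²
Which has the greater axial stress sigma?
Model: a uniform prismatic bar under axial load, so sigma = P / A (SI units).
  A: sigma = 304000 / 0.0081 = 3.753 × 10⁷ Pa = 37.53 MPa
  B: sigma = 108000 / 0.0037 = 2.919 × 10⁷ Pa = 29.19 MPa
37.53 MPa > 29.19 MPa, so A is larger.
Final answer: A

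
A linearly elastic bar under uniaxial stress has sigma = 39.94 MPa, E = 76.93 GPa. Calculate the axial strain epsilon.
Model: a linearly elastic bar under uniaxial stress, so epsilon = sigma / E.
Convert to SI units:
  sigma = 39.94 MPa = 3.994 × 10⁷ Pa
  E = 76.93 GPa = 7.693 × 10¹⁰ Pa
Substitute:
  epsilon = (3.994 × 10⁷) / (7.693 × 10¹⁰)
  epsilon = 0.0005192
Final answer: epsilon = 0.0005192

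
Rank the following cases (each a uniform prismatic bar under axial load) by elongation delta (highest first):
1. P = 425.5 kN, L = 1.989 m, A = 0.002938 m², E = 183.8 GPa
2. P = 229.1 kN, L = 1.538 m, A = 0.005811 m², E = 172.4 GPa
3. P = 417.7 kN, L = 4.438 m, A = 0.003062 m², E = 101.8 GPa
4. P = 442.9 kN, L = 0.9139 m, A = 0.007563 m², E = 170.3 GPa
Model: a uniform prismatic bar under axial load, so delta = (P·L) / (A·E) (SI units).
  Case 1: delta = (425500 × 1.989) / (0.002938 × (1.838 × 10¹¹)) = 0.001567 m = 1.567 mm
  Case 2: delta = (229100 × 1.538) / (0.005811 × (1.724 × 10¹¹)) = 0.0003517 m = 0.3517 mm
  Case 3: delta = (417700 × 4.438) / (0.003062 × (1.018 × 10¹¹)) = 0.005947 m = 5.947 mm
  Case 4: delta = (442900 × 0.9139) / (0.007563 × (1.703 × 10¹¹)) = 0.0003143 m = 0.3143 mm
Ordering: 5.947 mm (case 3) > 1.567 mm (case 1) > 0.3517 mm (case 2) > 0.3143 mm (case 4)
Final answer: 3, 1, 2, 4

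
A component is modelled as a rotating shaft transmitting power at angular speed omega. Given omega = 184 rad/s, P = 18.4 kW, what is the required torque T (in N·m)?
Model: a rotating shaft transmitting power at angular speed omega, so P = T·omega.
Solve for T: T = P / omega.
Convert to SI units:
  P = 18.4 kW = 18400 W
Substitute:
  T = 18400 / 184
  T = 100 N·m
Final answer: T = 100 N·m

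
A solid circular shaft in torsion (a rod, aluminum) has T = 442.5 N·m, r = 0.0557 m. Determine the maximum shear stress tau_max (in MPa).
Model: a solid circular shaft in torsion, so tau_max = (2·T) / (π·r^3).
Substitute:
  tau_max = (2 × 442.5) / (π × 0.0557^3)
  tau_max = 1.63 × 10⁶ Pa
Convert: tau_max = 1.63 × 10⁶ Pa = 1.63 MPa
Final answer: tau_max = 1.63 MPa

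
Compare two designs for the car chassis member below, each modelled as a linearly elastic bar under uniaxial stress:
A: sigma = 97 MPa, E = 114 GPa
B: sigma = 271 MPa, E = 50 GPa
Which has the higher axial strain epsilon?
Model: a linearly elastic bar under uniaxial stress, so epsilon = sigma / E (SI units).
  A: epsilon = (9.7 × 10⁷) / (1.14 × 10¹¹) = 0.0008509
  B: epsilon = (2.71 × 10⁸) / (5 × 10¹⁰) = 0.00542
0.00542 > 0.0008509, so B is larger.
Final answer: B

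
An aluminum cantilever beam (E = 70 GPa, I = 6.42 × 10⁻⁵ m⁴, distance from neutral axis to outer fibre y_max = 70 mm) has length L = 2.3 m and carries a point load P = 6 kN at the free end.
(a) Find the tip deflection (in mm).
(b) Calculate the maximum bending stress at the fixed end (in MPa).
(a) Tip deflection of a cantilever with an end point load: δ = P·L^3 / (3·E·I). Convert P = 6 kN = 6000 N, E = 70 GPa = 7 × 10¹⁰ Pa.
  δ = (6000 × 2.3^3) / (3 × (7 × 10¹⁰) × (6.42 × 10⁻⁵)) = 0.005415 m = 5.415 mm
(b) Maximum bending moment at the fixed end: M = P·L = 6000 × 2.3 = 13800 N·m. Convert y_max = 70 mm = 0.07 m.
  σ = M·y_max / I = (13800 × 0.07) / (6.42 × 10⁻⁵) = 1.505 × 10⁷ Pa = 15.05 MPa
Final answer: (a) δ = 5.415 mm, (b) σ = 15.05 MPa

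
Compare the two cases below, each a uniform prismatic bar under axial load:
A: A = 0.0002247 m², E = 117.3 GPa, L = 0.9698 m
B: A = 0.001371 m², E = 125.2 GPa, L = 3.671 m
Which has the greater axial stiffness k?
Model: a uniform prismatic bar under axial load, so k = (A·E) / L (SI units).
  A: k = (0.0002247 × (1.173 × 10¹¹)) / 0.9698 = 2.718 × 10⁷ N/m = 27.18 MN/m
  B: k = (0.001371 × (1.252 × 10¹¹)) / 3.671 = 4.676 × 10⁷ N/m = 46.76 MN/m
46.76 MN/m > 27.18 MN/m, so B is larger.
Final answer: B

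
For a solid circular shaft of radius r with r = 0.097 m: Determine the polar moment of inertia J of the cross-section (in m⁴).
Model: a solid circular shaft of radius r, so J = (π·r^4) / 2.
Substitute:
  J = (π × 0.097^4) / 2
  J = 0.0001391 m⁴
Final answer: J = 0.0001391 m⁴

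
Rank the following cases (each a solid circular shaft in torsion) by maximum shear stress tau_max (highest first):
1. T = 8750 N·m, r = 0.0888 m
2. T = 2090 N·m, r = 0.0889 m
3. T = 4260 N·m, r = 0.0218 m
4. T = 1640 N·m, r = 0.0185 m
Model: a solid circular shaft in torsion, so tau_max = (2·T) / (π·r^3) (SI units).
  Case 1: tau_max = (2 × 8750) / (π × 0.0888^3) = 7.955 × 10⁶ Pa = 7.955 MPa
  Case 2: tau_max = (2 × 2090) / (π × 0.0889^3) = 1.894 × 10⁶ Pa = 1.894 MPa
  Case 3: tau_max = (2 × 4260) / (π × 0.0218^3) = 2.618 × 10⁸ Pa = 261.8 MPa
  Case 4: tau_max = (2 × 1640) / (π × 0.0185^3) = 1.649 × 10⁸ Pa = 164.9 MPa
Ordering: 261.8 MPa (case 3) > 164.9 MPa (case 4) > 7.955 MPa (case 1) > 1.894 MPa (case 2)
Final answer: 3, 4, 1, 2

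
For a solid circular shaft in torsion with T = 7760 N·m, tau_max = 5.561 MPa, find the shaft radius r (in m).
Model: a solid circular shaft in torsion, so tau_max = (2·T) / (π·r^3).
Solve for r: r = ((2·T) / (π·tau_max))^(1/3).
Convert to SI units:
  tau_max = 5.561 MPa = 5.561 × 10⁶ Pa
Substitute:
  r = ((2 × 7760) / (π × (5.561 × 10⁶)))^(1/3)
  r = 0.09613 m
Final answer: r = 0.09613 m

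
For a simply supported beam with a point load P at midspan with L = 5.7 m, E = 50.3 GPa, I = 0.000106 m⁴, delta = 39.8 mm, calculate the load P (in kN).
Model: a simply supported beam with a point load P at midspan, so delta = (P·L^3) / (48·E·I).
Solve for P: P = (48·delta·E·I) / L^3.
Convert to SI units:
  E = 50.3 GPa = 5.03 × 10¹⁰ Pa
  delta = 39.8 mm = 0.0398 m
Substitute:
  P = (48 × 0.0398 × (5.03 × 10¹⁰) × 0.000106) / 5.7^3
  P = 55000 N
Convert: P = 55000 N = 55 kN
Final answer: P = 55 kN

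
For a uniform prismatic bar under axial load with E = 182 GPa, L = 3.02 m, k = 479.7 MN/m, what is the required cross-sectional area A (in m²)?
Model: a uniform prismatic bar under axial load, so k = (A·E) / L.
Solve for A: A = (k·L) / E.
Convert to SI units:
  E = 182 GPa = 1.82 × 10¹¹ Pa
  k = 479.7 MN/m = 4.797 × 10⁸ N/m
Substitute:
  A = ((4.797 × 10⁸) × 3.02) / (1.82 × 10¹¹)
  A = 0.00796 m²
Final answer: A = 0.00796 m²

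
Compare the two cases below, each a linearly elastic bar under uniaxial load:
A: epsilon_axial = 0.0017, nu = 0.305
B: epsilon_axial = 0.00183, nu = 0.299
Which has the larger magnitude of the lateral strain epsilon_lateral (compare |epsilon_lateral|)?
Model: a linearly elastic bar under uniaxial load, so epsilon_lateral = -nu·epsilon_axial (SI units).
  A: epsilon_lateral = -(0.305 × 0.0017) = -0.0005185
  B: epsilon_lateral = -(0.299 × 0.00183) = -0.0005472
|epsilon_lateral|: A = 0.0005185, B = 0.0005472, so B is larger in magnitude.
Final answer: B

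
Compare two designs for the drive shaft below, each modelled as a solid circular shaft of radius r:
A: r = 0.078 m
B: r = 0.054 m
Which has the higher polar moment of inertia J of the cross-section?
Model: a solid circular shaft of radius r, so J = (π·r^4) / 2 (SI units).
  A: J = (π × 0.078^4) / 2 = 5.814 × 10⁻⁵ m⁴
  B: J = (π × 0.054^4) / 2 = 1.336 × 10⁻⁵ m⁴
5.814 × 10⁻⁵ m⁴ > 1.336 × 10⁻⁵ m⁴, so A is larger.
Final answer: A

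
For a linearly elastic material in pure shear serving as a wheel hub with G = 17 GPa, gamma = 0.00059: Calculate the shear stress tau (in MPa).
Model: a linearly elastic material in pure shear, so tau = G·gamma.
Convert to SI units:
  G = 17 GPa = 1.7 × 10¹⁰ Pa
Substitute:
  tau = (1.7 × 10¹⁰) × 0.00059
  tau = 1.003 × 10⁷ Pa
Convert: tau = 1.003 × 10⁷ Pa = 10.03 MPa
Final answer: tau = 10.03 MPa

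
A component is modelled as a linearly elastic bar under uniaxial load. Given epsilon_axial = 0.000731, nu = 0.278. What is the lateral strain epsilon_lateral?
Model: a linearly elastic bar under uniaxial load, so epsilon_lateral = -nu·epsilon_axial.
Substitute:
  epsilon_lateral = -(0.278 × 0.000731)
  epsilon_lateral = -0.0002032
Final answer: epsilon_lateral = -0.0002032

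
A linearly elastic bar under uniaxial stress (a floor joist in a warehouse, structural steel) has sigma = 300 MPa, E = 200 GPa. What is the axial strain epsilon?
Model: a linearly elastic bar under uniaxial stress, so epsilon = sigma / E.
Convert to SI units:
  sigma = 300 MPa = 3 × 10⁸ Pa
  E = 200 GPa = 2 × 10¹¹ Pa
Substitute:
  epsilon = (3 × 10⁸) / (2 × 10¹¹)
  epsilon = 0.0015
Final answer: epsilon = 0.0015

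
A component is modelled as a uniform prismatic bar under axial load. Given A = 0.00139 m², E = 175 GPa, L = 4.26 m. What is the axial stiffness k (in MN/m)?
Model: a uniform prismatic bar under axial load, so k = (A·E) / L.
Convert to SI units:
  E = 175 GPa = 1.75 × 10¹¹ Pa
Substitute:
  k = (0.00139 × (1.75 × 10¹¹)) / 4.26
  k = 5.71 × 10⁷ N/m
Convert: k = 5.71 × 10⁷ N/m = 57.1 MN/m
Final answer: k = 57.1 MN/m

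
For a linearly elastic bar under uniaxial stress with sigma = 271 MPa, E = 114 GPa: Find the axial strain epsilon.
Model: a linearly elastic bar under uniaxial stress, so epsilon = sigma / E.
Convert to SI units:
  sigma = 271 MPa = 2.71 × 10⁸ Pa
  E = 114 GPa = 1.14 × 10¹¹ Pa
Substitute:
  epsilon = (2.71 × 10⁸) / (1.14 × 10¹¹)
  epsilon = 0.002377
Final answer: epsilon = 0.002377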